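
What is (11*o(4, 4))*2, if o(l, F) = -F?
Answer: -88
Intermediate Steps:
(11*o(4, 4))*2 = (11*(-1*4))*2 = (11*(-4))*2 = -44*2 = -88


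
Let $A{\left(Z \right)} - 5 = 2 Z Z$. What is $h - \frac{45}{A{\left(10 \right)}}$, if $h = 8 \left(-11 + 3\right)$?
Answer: $- \frac{2633}{41} \approx -64.219$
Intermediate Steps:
$A{\left(Z \right)} = 5 + 2 Z^{2}$ ($A{\left(Z \right)} = 5 + 2 Z Z = 5 + 2 Z^{2}$)
$h = -64$ ($h = 8 \left(-8\right) = -64$)
$h - \frac{45}{A{\left(10 \right)}} = -64 - \frac{45}{5 + 2 \cdot 10^{2}} = -64 - \frac{45}{5 + 2 \cdot 100} = -64 - \frac{45}{5 + 200} = -64 - \frac{45}{205} = -64 - 45 \cdot \frac{1}{205} = -64 - \frac{9}{41} = - \frac{2633}{41}$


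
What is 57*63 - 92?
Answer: 3499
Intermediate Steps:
57*63 - 92 = 3591 - 92 = 3499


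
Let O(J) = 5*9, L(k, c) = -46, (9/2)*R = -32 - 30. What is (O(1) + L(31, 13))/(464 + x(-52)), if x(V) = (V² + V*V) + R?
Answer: -9/52724 ≈ -0.00017070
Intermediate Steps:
R = -124/9 (R = 2*(-32 - 30)/9 = (2/9)*(-62) = -124/9 ≈ -13.778)
x(V) = -124/9 + 2*V² (x(V) = (V² + V*V) - 124/9 = (V² + V²) - 124/9 = 2*V² - 124/9 = -124/9 + 2*V²)
O(J) = 45
(O(1) + L(31, 13))/(464 + x(-52)) = (45 - 46)/(464 + (-124/9 + 2*(-52)²)) = -1/(464 + (-124/9 + 2*2704)) = -1/(464 + (-124/9 + 5408)) = -1/(464 + 48548/9) = -1/52724/9 = -1*9/52724 = -9/52724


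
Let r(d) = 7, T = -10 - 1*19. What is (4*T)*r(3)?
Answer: -812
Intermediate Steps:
T = -29 (T = -10 - 19 = -29)
(4*T)*r(3) = (4*(-29))*7 = -116*7 = -812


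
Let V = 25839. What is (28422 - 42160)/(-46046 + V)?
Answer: 13738/20207 ≈ 0.67986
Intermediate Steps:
(28422 - 42160)/(-46046 + V) = (28422 - 42160)/(-46046 + 25839) = -13738/(-20207) = -13738*(-1/20207) = 13738/20207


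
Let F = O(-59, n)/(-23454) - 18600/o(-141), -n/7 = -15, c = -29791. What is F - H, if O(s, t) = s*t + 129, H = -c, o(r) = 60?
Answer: -39221266/1303 ≈ -30101.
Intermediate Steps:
n = 105 (n = -7*(-15) = 105)
H = 29791 (H = -1*(-29791) = 29791)
O(s, t) = 129 + s*t
F = -403593/1303 (F = (129 - 59*105)/(-23454) - 18600/60 = (129 - 6195)*(-1/23454) - 18600*1/60 = -6066*(-1/23454) - 310 = 337/1303 - 310 = -403593/1303 ≈ -309.74)
F - H = -403593/1303 - 1*29791 = -403593/1303 - 29791 = -39221266/1303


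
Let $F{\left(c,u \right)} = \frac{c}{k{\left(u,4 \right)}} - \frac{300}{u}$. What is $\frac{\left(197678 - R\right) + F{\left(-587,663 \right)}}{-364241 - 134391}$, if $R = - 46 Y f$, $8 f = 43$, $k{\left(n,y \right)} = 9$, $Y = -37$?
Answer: $- \frac{1499420183}{3967116192} \approx -0.37796$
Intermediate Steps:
$f = \frac{43}{8}$ ($f = \frac{1}{8} \cdot 43 = \frac{43}{8} \approx 5.375$)
$F{\left(c,u \right)} = - \frac{300}{u} + \frac{c}{9}$ ($F{\left(c,u \right)} = \frac{c}{9} - \frac{300}{u} = - \frac{300}{u} + \frac{c}{9}$)
$R = \frac{36593}{4}$ ($R = \left(-46\right) \left(-37\right) \frac{43}{8} = 1702 \cdot \frac{43}{8} = \frac{36593}{4} \approx 9148.3$)
$\frac{\left(197678 - R\right) + F{\left(-587,663 \right)}}{-364241 - 134391} = \frac{\left(197678 - \frac{36593}{4}\right) - \left(\frac{587}{9} + \frac{300}{663}\right)}{-364241 - 134391} = \frac{\left(197678 - \frac{36593}{4}\right) - \frac{130627}{1989}}{-498632} = \left(\frac{754119}{4} - \frac{130627}{1989}\right) \left(- \frac{1}{498632}\right) = \frac{1499420183}{7956} \left(- \frac{1}{498632}\right) = - \frac{1499420183}{3967116192}$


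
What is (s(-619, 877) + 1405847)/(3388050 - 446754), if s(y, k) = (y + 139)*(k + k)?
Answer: 563927/2941296 ≈ 0.19173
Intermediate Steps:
s(y, k) = 2*k*(139 + y) (s(y, k) = (139 + y)*(2*k) = 2*k*(139 + y))
(s(-619, 877) + 1405847)/(3388050 - 446754) = (2*877*(139 - 619) + 1405847)/(3388050 - 446754) = (2*877*(-480) + 1405847)/2941296 = (-841920 + 1405847)*(1/2941296) = 563927*(1/2941296) = 563927/2941296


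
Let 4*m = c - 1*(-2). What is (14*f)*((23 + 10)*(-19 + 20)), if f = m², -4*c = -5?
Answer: 39039/128 ≈ 304.99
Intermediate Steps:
c = 5/4 (c = -¼*(-5) = 5/4 ≈ 1.2500)
m = 13/16 (m = (5/4 - 1*(-2))/4 = (5/4 + 2)/4 = (¼)*(13/4) = 13/16 ≈ 0.81250)
f = 169/256 (f = (13/16)² = 169/256 ≈ 0.66016)
(14*f)*((23 + 10)*(-19 + 20)) = (14*(169/256))*((23 + 10)*(-19 + 20)) = 1183*(33*1)/128 = (1183/128)*33 = 39039/128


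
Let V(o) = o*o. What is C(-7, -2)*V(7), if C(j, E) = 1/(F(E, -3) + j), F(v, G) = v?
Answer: -49/9 ≈ -5.4444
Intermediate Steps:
C(j, E) = 1/(E + j)
V(o) = o**2
C(-7, -2)*V(7) = 7**2/(-2 - 7) = 49/(-9) = -1/9*49 = -49/9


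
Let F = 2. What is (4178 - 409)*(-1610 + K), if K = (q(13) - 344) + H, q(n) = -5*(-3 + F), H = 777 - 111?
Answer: -4835627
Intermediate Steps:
H = 666
q(n) = 5 (q(n) = -5*(-3 + 2) = -5*(-1) = 5)
K = 327 (K = (5 - 344) + 666 = -339 + 666 = 327)
(4178 - 409)*(-1610 + K) = (4178 - 409)*(-1610 + 327) = 3769*(-1283) = -4835627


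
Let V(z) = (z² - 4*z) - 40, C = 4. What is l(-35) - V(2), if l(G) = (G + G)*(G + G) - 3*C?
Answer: 4932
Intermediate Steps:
V(z) = -40 + z² - 4*z
l(G) = -12 + 4*G² (l(G) = (G + G)*(G + G) - 3*4 = (2*G)*(2*G) - 12 = 4*G² - 12 = -12 + 4*G²)
l(-35) - V(2) = (-12 + 4*(-35)²) - (-40 + 2² - 4*2) = (-12 + 4*1225) - (-40 + 4 - 8) = (-12 + 4900) - 1*(-44) = 4888 + 44 = 4932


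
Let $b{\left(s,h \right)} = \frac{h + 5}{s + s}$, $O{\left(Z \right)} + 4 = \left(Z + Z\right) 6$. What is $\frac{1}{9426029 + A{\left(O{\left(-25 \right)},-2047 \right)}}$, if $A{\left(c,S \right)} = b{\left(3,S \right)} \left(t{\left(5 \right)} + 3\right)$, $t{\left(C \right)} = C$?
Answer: $\frac{3}{28269919} \approx 1.0612 \cdot 10^{-7}$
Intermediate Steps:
$O{\left(Z \right)} = -4 + 12 Z$ ($O{\left(Z \right)} = -4 + \left(Z + Z\right) 6 = -4 + 2 Z 6 = -4 + 12 Z$)
$b{\left(s,h \right)} = \frac{5 + h}{2 s}$
$A{\left(c,S \right)} = \frac{20}{3} + \frac{4 S}{3}$ ($A{\left(c,S \right)} = \frac{5 + S}{2 \cdot 3} \left(5 + 3\right) = \frac{1}{2} \cdot \frac{1}{3} \left(5 + S\right) 8 = \left(\frac{5}{6} + \frac{S}{6}\right) 8 = \frac{20}{3} + \frac{4 S}{3}$)
$\frac{1}{9426029 + A{\left(O{\left(-25 \right)},-2047 \right)}} = \frac{1}{9426029 + \left(\frac{20}{3} + \frac{4}{3} \left(-2047\right)\right)} = \frac{1}{9426029 + \left(\frac{20}{3} - \frac{8188}{3}\right)} = \frac{1}{9426029 - \frac{8168}{3}} = \frac{1}{\frac{28269919}{3}} = \frac{3}{28269919}$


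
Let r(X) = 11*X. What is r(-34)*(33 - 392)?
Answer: 134266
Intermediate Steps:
r(-34)*(33 - 392) = (11*(-34))*(33 - 392) = -374*(-359) = 134266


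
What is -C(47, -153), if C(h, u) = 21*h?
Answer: -987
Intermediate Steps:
-C(47, -153) = -21*47 = -1*987 = -987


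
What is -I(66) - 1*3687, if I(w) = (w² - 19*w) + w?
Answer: -6855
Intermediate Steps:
I(w) = w² - 18*w
-I(66) - 1*3687 = -66*(-18 + 66) - 1*3687 = -66*48 - 3687 = -1*3168 - 3687 = -3168 - 3687 = -6855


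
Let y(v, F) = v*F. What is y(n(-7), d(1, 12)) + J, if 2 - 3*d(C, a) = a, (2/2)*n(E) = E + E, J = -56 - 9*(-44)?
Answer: 1160/3 ≈ 386.67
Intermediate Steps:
J = 340 (J = -56 + 396 = 340)
n(E) = 2*E (n(E) = E + E = 2*E)
d(C, a) = ⅔ - a/3
y(v, F) = F*v
y(n(-7), d(1, 12)) + J = (⅔ - ⅓*12)*(2*(-7)) + 340 = (⅔ - 4)*(-14) + 340 = -10/3*(-14) + 340 = 140/3 + 340 = 1160/3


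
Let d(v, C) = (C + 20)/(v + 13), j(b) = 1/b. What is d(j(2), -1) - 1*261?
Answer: -7009/27 ≈ -259.59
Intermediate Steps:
j(b) = 1/b
d(v, C) = (20 + C)/(13 + v)
d(j(2), -1) - 1*261 = (20 - 1)/(13 + 1/2) - 1*261 = 19/(13 + 1/2) - 261 = 19/(27/2) - 261 = (2/27)*19 - 261 = 38/27 - 261 = -7009/27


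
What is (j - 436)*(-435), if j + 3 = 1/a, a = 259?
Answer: 49459500/259 ≈ 1.9096e+5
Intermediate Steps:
j = -776/259 (j = -3 + 1/259 = -776/259 ≈ -2.9961)
(j - 436)*(-435) = (-776/259 - 436)*(-435) = -113700/259*(-435) = 49459500/259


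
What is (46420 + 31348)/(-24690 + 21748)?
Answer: -38884/1471 ≈ -26.434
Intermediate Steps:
(46420 + 31348)/(-24690 + 21748) = 77768/(-2942) = 77768*(-1/2942) = -38884/1471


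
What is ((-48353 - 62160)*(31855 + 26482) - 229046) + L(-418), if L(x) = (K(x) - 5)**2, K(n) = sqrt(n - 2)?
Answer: -6447226322 - 20*I*sqrt(105) ≈ -6.4472e+9 - 204.94*I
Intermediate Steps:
K(n) = sqrt(-2 + n)
L(x) = (-5 + sqrt(-2 + x))**2 (L(x) = (sqrt(-2 + x) - 5)**2 = (-5 + sqrt(-2 + x))**2)
((-48353 - 62160)*(31855 + 26482) - 229046) + L(-418) = ((-48353 - 62160)*(31855 + 26482) - 229046) + (-5 + sqrt(-2 - 418))**2 = (-110513*58337 - 229046) + (-5 + sqrt(-420))**2 = (-6446996881 - 229046) + (-5 + 2*I*sqrt(105))**2 = -6447225927 + (-5 + 2*I*sqrt(105))**2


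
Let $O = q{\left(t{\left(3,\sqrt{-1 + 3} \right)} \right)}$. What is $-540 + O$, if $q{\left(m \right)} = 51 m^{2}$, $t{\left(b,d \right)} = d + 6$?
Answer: $1398 + 612 \sqrt{2} \approx 2263.5$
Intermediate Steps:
$t{\left(b,d \right)} = 6 + d$
$O = 51 \left(6 + \sqrt{2}\right)^{2}$ ($O = 51 \left(6 + \sqrt{-1 + 3}\right)^{2} = 51 \left(6 + \sqrt{2}\right)^{2} \approx 2803.5$)
$-540 + O = -540 + \left(1938 + 612 \sqrt{2}\right) = 1398 + 612 \sqrt{2}$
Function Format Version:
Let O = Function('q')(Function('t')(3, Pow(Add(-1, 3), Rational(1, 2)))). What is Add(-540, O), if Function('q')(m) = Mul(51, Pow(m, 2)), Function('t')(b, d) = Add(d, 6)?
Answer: Add(1398, Mul(612, Pow(2, Rational(1, 2)))) ≈ 2263.5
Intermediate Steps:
Function('t')(b, d) = Add(6, d)
O = Mul(51, Pow(Add(6, Pow(2, Rational(1, 2))), 2)) (O = Mul(51, Pow(Add(6, Pow(Add(-1, 3), Rational(1, 2))), 2)) = Mul(51, Pow(Add(6, Pow(2, Rational(1, 2))), 2)) ≈ 2803.5)
Add(-540, O) = Add(-540, Add(1938, Mul(612, Pow(2, Rational(1, 2))))) = Add(1398, Mul(612, Pow(2, Rational(1, 2))))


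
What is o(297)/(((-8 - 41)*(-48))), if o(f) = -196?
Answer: -1/12 ≈ -0.083333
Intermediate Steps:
o(297)/(((-8 - 41)*(-48))) = -196*(-1/(48*(-8 - 41))) = -196/((-49*(-48))) = -196/2352 = -196*1/2352 = -1/12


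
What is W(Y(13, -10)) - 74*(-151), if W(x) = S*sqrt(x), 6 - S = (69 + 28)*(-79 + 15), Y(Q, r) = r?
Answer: 11174 + 6214*I*sqrt(10) ≈ 11174.0 + 19650.0*I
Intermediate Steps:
S = 6214 (S = 6 - (69 + 28)*(-79 + 15) = 6 - 97*(-64) = 6 - 1*(-6208) = 6 + 6208 = 6214)
W(x) = 6214*sqrt(x)
W(Y(13, -10)) - 74*(-151) = 6214*sqrt(-10) - 74*(-151) = 6214*(I*sqrt(10)) - 1*(-11174) = 6214*I*sqrt(10) + 11174 = 11174 + 6214*I*sqrt(10)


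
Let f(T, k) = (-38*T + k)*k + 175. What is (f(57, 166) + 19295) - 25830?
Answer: -338360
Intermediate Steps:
f(T, k) = 175 + k*(k - 38*T) (f(T, k) = (k - 38*T)*k + 175 = k*(k - 38*T) + 175 = 175 + k*(k - 38*T))
(f(57, 166) + 19295) - 25830 = ((175 + 166² - 38*57*166) + 19295) - 25830 = ((175 + 27556 - 359556) + 19295) - 25830 = (-331825 + 19295) - 25830 = -312530 - 25830 = -338360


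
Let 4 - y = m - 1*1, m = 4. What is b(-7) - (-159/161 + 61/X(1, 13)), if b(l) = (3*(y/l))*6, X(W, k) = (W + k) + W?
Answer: -13646/2415 ≈ -5.6505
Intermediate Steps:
y = 1 (y = 4 - (4 - 1*1) = 4 - (4 - 1) = 4 - 1*3 = 4 - 3 = 1)
X(W, k) = k + 2*W
b(l) = 18/l (b(l) = (3*(1/l))*6 = (3/l)*6 = 18/l)
b(-7) - (-159/161 + 61/X(1, 13)) = 18/(-7) - (-159/161 + 61/(13 + 2*1)) = 18*(-⅐) - (-159*1/161 + 61/(13 + 2)) = -18/7 - (-159/161 + 61/15) = -18/7 - 1*7436/2415 = -18/7 - 7436/2415 = -13646/2415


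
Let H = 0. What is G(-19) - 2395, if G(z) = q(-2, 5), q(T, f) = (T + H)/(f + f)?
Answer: -11976/5 ≈ -2395.2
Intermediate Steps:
q(T, f) = T/(2*f) (q(T, f) = (T + 0)/(f + f) = T/((2*f)) = T*(1/(2*f)) = T/(2*f))
G(z) = -⅕ (G(z) = (½)*(-2)/5 = (½)*(-2)*(⅕) = -⅕)
G(-19) - 2395 = -⅕ - 2395 = -11976/5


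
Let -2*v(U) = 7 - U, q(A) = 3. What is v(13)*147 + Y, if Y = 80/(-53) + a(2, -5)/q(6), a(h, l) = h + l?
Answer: 23240/53 ≈ 438.49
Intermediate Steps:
v(U) = -7/2 + U/2 (v(U) = -(7 - U)/2 = -7/2 + U/2)
Y = -133/53 (Y = 80/(-53) + (2 - 5)/3 = 80*(-1/53) - 3*⅓ = -80/53 - 1 = -133/53 ≈ -2.5094)
v(13)*147 + Y = (-7/2 + (½)*13)*147 - 133/53 = (-7/2 + 13/2)*147 - 133/53 = 3*147 - 133/53 = 441 - 133/53 = 23240/53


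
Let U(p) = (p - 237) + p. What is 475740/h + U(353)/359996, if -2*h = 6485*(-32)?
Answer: 152958179/33351058 ≈ 4.5863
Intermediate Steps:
h = 103760 (h = -6485*(-32)/2 = -½*(-207520) = 103760)
U(p) = -237 + 2*p (U(p) = (-237 + p) + p = -237 + 2*p)
475740/h + U(353)/359996 = 475740/103760 + (-237 + 2*353)/359996 = 475740*(1/103760) + (-237 + 706)*(1/359996) = 23787/5188 + 469*(1/359996) = 23787/5188 + 67/51428 = 152958179/33351058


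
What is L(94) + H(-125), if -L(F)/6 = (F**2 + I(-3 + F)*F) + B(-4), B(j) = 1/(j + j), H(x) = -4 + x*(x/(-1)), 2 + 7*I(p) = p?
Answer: -2122823/28 ≈ -75815.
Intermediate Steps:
I(p) = -2/7 + p/7
H(x) = -4 - x**2 (H(x) = -4 + x*(x*(-1)) = -4 + x*(-x) = -4 - x**2)
B(j) = 1/(2*j)
L(F) = 3/4 - 6*F**2 - 6*F*(-5/7 + F/7) (L(F) = -6*((F**2 + (-2/7 + (-3 + F)/7)*F) + (1/2)/(-4)) = -6*((F**2 + (-2/7 + (-3/7 + F/7))*F) + (1/2)*(-1/4)) = -6*((F**2 + (-5/7 + F/7)*F) - 1/8) = -6*((F**2 + F*(-5/7 + F/7)) - 1/8) = -6*(-1/8 + F**2 + F*(-5/7 + F/7)) = 3/4 - 6*F**2 - 6*F*(-5/7 + F/7))
L(94) + H(-125) = (3/4 - 48/7*94**2 + (30/7)*94) + (-4 - 1*(-125)**2) = (3/4 - 48/7*8836 + 2820/7) + (-4 - 1*15625) = (3/4 - 424128/7 + 2820/7) + (-4 - 15625) = -1685211/28 - 15629 = -2122823/28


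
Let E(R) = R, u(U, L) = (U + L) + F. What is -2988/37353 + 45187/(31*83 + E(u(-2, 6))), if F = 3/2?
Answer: 1120110302/64209807 ≈ 17.445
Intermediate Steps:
F = 3/2 (F = 3*(½) = 3/2 ≈ 1.5000)
u(U, L) = 3/2 + L + U (u(U, L) = (U + L) + 3/2 = (L + U) + 3/2 = 3/2 + L + U)
-2988/37353 + 45187/(31*83 + E(u(-2, 6))) = -2988/37353 + 45187/(31*83 + (3/2 + 6 - 2)) = -2988*1/37353 + 45187/(2573 + 11/2) = -996/12451 + 45187/(5157/2) = -996/12451 + 45187*(2/5157) = -996/12451 + 90374/5157 = 1120110302/64209807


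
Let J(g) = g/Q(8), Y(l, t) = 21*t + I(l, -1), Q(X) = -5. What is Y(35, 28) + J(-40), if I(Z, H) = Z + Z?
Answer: 666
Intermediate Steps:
I(Z, H) = 2*Z
Y(l, t) = 2*l + 21*t (Y(l, t) = 21*t + 2*l = 2*l + 21*t)
J(g) = -g/5 (J(g) = g/(-5) = g*(-1/5) = -g/5)
Y(35, 28) + J(-40) = (2*35 + 21*28) - 1/5*(-40) = (70 + 588) + 8 = 658 + 8 = 666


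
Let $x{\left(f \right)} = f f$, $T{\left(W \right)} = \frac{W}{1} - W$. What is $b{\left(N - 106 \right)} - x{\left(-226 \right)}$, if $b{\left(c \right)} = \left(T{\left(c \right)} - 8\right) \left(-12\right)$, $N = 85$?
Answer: $-50980$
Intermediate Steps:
$T{\left(W \right)} = 0$ ($T{\left(W \right)} = W 1 - W = W - W = 0$)
$b{\left(c \right)} = 96$ ($b{\left(c \right)} = \left(0 - 8\right) \left(-12\right) = \left(-8\right) \left(-12\right) = 96$)
$x{\left(f \right)} = f^{2}$
$b{\left(N - 106 \right)} - x{\left(-226 \right)} = 96 - \left(-226\right)^{2} = 96 - 51076 = -50980$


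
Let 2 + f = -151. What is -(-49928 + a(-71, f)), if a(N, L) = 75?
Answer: 49853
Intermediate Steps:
f = -153 (f = -2 - 151 = -153)
-(-49928 + a(-71, f)) = -(-49928 + 75) = -1*(-49853) = 49853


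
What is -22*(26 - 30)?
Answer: 88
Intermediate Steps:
-22*(26 - 30) = -22*(-4) = 88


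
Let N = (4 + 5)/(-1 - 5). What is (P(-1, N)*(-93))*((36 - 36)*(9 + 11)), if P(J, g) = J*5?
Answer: 0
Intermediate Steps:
N = -3/2 (N = 9/(-6) = 9*(-⅙) = -3/2 ≈ -1.5000)
P(J, g) = 5*J
(P(-1, N)*(-93))*((36 - 36)*(9 + 11)) = ((5*(-1))*(-93))*((36 - 36)*(9 + 11)) = (-5*(-93))*(0*20) = 465*0 = 0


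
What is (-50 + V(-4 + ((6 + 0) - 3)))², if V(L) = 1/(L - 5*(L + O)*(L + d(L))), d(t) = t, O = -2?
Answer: 2405601/961 ≈ 2503.2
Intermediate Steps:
V(L) = 1/(L - 10*L*(-2 + L)) (V(L) = 1/(L - 5*(L - 2)*(L + L)) = 1/(L - 5*(-2 + L)*2*L) = 1/(L - 10*L*(-2 + L)))
(-50 + V(-4 + ((6 + 0) - 3)))² = (-50 - 1/((-4 + ((6 + 0) - 3))*(-21 + 10*(-4 + ((6 + 0) - 3)))))² = (-50 - 1/((-4 + (6 - 3))*(-21 + 10*(-4 + (6 - 3)))))² = (-50 - 1/((-4 + 3)*(-21 + 10*(-4 + 3))))² = (-50 - 1/(-1*(-21 + 10*(-1))))² = (-50 - 1*(-1)/(-21 - 10))² = (-50 - 1*(-1)/(-31))² = (-50 - 1*(-1)*(-1/31))² = (-50 - 1/31)² = (-1551/31)² = 2405601/961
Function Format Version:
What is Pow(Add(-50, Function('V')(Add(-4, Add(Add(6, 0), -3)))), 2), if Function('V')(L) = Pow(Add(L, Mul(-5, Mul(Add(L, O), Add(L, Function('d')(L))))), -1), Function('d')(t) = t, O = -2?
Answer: Rational(2405601, 961) ≈ 2503.2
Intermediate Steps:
Function('V')(L) = Pow(Add(L, Mul(-10, L, Add(-2, L))), -1) (Function('V')(L) = Pow(Add(L, Mul(-5, Mul(Add(L, -2), Add(L, L)))), -1) = Pow(Add(L, Mul(-5, Mul(Add(-2, L), Mul(2, L)))), -1) = Pow(Add(L, Mul(-5, Mul(2, L, Add(-2, L)))), -1) = Pow(Add(L, Mul(-10, L, Add(-2, L))), -1))
Pow(Add(-50, Function('V')(Add(-4, Add(Add(6, 0), -3)))), 2) = Pow(Add(-50, Mul(-1, Pow(Add(-4, Add(Add(6, 0), -3)), -1), Pow(Add(-21, Mul(10, Add(-4, Add(Add(6, 0), -3)))), -1))), 2) = Pow(Add(-50, Mul(-1, Pow(Add(-4, Add(6, -3)), -1), Pow(Add(-21, Mul(10, Add(-4, Add(6, -3)))), -1))), 2) = Pow(Add(-50, Mul(-1, Pow(Add(-4, 3), -1), Pow(Add(-21, Mul(10, Add(-4, 3))), -1))), 2) = Pow(Add(-50, Mul(-1, Pow(-1, -1), Pow(Add(-21, Mul(10, -1)), -1))), 2) = Pow(Add(-50, Mul(-1, -1, Pow(Add(-21, -10), -1))), 2) = Pow(Add(-50, Mul(-1, -1, Pow(-31, -1))), 2) = Pow(Add(-50, Mul(-1, -1, Rational(-1, 31))), 2) = Pow(Add(-50, Rational(-1, 31)), 2) = Pow(Rational(-1551, 31), 2) = Rational(2405601, 961)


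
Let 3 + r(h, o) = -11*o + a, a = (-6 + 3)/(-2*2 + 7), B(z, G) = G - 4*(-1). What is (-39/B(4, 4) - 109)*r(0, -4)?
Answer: -4555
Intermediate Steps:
B(z, G) = 4 + G (B(z, G) = G + 4 = 4 + G)
a = -1 (a = -3/(-4 + 7) = -3/3 = -3*1/3 = -1)
r(h, o) = -4 - 11*o (r(h, o) = -3 + (-11*o - 1) = -3 + (-1 - 11*o) = -4 - 11*o)
(-39/B(4, 4) - 109)*r(0, -4) = (-39/(4 + 4) - 109)*(-4 - 11*(-4)) = (-39/8 - 109)*(-4 + 44) = (-39*1/8 - 109)*40 = (-39/8 - 109)*40 = -911/8*40 = -4555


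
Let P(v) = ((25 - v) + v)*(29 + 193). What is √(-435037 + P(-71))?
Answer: I*√429487 ≈ 655.35*I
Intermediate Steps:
P(v) = 5550 (P(v) = 25*222 = 5550)
√(-435037 + P(-71)) = √(-435037 + 5550) = √(-429487) = I*√429487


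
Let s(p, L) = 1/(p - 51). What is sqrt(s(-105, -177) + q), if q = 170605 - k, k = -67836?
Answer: sqrt(1450675005)/78 ≈ 488.30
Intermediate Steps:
s(p, L) = 1/(-51 + p)
q = 238441 (q = 170605 - 1*(-67836) = 170605 + 67836 = 238441)
sqrt(s(-105, -177) + q) = sqrt(1/(-51 - 105) + 238441) = sqrt(1/(-156) + 238441) = sqrt(-1/156 + 238441) = sqrt(37196795/156) = sqrt(1450675005)/78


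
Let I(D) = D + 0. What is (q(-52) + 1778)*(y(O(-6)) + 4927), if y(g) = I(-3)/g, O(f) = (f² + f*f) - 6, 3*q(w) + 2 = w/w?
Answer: 192686623/22 ≈ 8.7585e+6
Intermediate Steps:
q(w) = -⅓ (q(w) = -⅔ + (w/w)/3 = -⅔ + (⅓)*1 = -⅔ + ⅓ = -⅓)
I(D) = D
O(f) = -6 + 2*f² (O(f) = (f² + f²) - 6 = 2*f² - 6 = -6 + 2*f²)
y(g) = -3/g
(q(-52) + 1778)*(y(O(-6)) + 4927) = (-⅓ + 1778)*(-3/(-6 + 2*(-6)²) + 4927) = 5333*(-3/(-6 + 2*36) + 4927)/3 = 5333*(-3/(-6 + 72) + 4927)/3 = 5333*(-3/66 + 4927)/3 = 5333*(-3*1/66 + 4927)/3 = 5333*(-1/22 + 4927)/3 = (5333/3)*(108393/22) = 192686623/22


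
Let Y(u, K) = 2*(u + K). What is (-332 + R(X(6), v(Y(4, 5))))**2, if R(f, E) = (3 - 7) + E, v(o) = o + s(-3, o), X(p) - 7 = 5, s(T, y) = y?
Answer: 90000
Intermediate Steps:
X(p) = 12 (X(p) = 7 + 5 = 12)
Y(u, K) = 2*K + 2*u (Y(u, K) = 2*(K + u) = 2*K + 2*u)
v(o) = 2*o (v(o) = o + o = 2*o)
R(f, E) = -4 + E
(-332 + R(X(6), v(Y(4, 5))))**2 = (-332 + (-4 + 2*(2*5 + 2*4)))**2 = (-332 + (-4 + 2*(10 + 8)))**2 = (-332 + (-4 + 2*18))**2 = (-332 + (-4 + 36))**2 = (-332 + 32)**2 = (-300)**2 = 90000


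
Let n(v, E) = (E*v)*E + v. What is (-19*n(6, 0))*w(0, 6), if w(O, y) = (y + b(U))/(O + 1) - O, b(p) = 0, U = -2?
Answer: -684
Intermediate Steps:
n(v, E) = v + v*E**2 (n(v, E) = v*E**2 + v = v + v*E**2)
w(O, y) = -O + y/(1 + O) (w(O, y) = (y + 0)/(O + 1) - O = y/(1 + O) - O = -O + y/(1 + O))
(-19*n(6, 0))*w(0, 6) = (-114*(1 + 0**2))*((6 - 1*0 - 1*0**2)/(1 + 0)) = (-114*(1 + 0))*((6 + 0 - 1*0)/1) = (-114)*(1*(6 + 0 + 0)) = (-19*6)*(1*6) = -114*6 = -684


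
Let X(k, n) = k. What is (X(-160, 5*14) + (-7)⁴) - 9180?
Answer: -6939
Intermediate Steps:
(X(-160, 5*14) + (-7)⁴) - 9180 = (-160 + (-7)⁴) - 9180 = (-160 + 2401) - 9180 = 2241 - 9180 = -6939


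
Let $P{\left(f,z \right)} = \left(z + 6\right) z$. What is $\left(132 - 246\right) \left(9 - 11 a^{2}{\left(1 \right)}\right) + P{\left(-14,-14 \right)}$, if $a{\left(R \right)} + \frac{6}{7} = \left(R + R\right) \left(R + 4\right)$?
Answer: $\frac{5091598}{49} \approx 1.0391 \cdot 10^{5}$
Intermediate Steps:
$P{\left(f,z \right)} = z \left(6 + z\right)$ ($P{\left(f,z \right)} = \left(6 + z\right) z = z \left(6 + z\right)$)
$a{\left(R \right)} = - \frac{6}{7} + 2 R \left(4 + R\right)$ ($a{\left(R \right)} = - \frac{6}{7} + \left(R + R\right) \left(R + 4\right) = - \frac{6}{7} + 2 R \left(4 + R\right)$)
$\left(132 - 246\right) \left(9 - 11 a^{2}{\left(1 \right)}\right) + P{\left(-14,-14 \right)} = \left(132 - 246\right) \left(9 - 11 \left(- \frac{6}{7} + 2 \cdot 1^{2} + 8 \cdot 1\right)^{2}\right) - 14 \left(6 - 14\right) = \left(132 - 246\right) \left(9 - 11 \left(- \frac{6}{7} + 2 \cdot 1 + 8\right)^{2}\right) - -112 = - 114 \left(9 - 11 \left(- \frac{6}{7} + 2 + 8\right)^{2}\right) + 112 = - 114 \left(9 - 11 \left(\frac{64}{7}\right)^{2}\right) + 112 = - 114 \left(9 - \frac{45056}{49}\right) + 112 = \left(-114\right) \left(- \frac{44615}{49}\right) + 112 = \frac{5086110}{49} + 112 = \frac{5091598}{49}$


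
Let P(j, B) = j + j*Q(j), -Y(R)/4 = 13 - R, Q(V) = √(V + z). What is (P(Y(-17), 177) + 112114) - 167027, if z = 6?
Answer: -55033 - 120*I*√114 ≈ -55033.0 - 1281.3*I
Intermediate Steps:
Q(V) = √(6 + V) (Q(V) = √(V + 6) = √(6 + V))
Y(R) = -52 + 4*R (Y(R) = -4*(13 - R) = -52 + 4*R)
P(j, B) = j + j*√(6 + j)
(P(Y(-17), 177) + 112114) - 167027 = ((-52 + 4*(-17))*(1 + √(6 + (-52 + 4*(-17)))) + 112114) - 167027 = ((-52 - 68)*(1 + √(6 + (-52 - 68))) + 112114) - 167027 = (-120*(1 + √(6 - 120)) + 112114) - 167027 = (-120*(1 + √(-114)) + 112114) - 167027 = (-120*(1 + I*√114) + 112114) - 167027 = ((-120 - 120*I*√114) + 112114) - 167027 = (111994 - 120*I*√114) - 167027 = -55033 - 120*I*√114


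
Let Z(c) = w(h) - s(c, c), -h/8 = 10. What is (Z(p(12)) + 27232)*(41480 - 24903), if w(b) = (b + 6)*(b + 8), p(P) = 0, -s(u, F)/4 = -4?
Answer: 539481888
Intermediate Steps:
h = -80 (h = -8*10 = -80)
s(u, F) = 16 (s(u, F) = -4*(-4) = 16)
w(b) = (6 + b)*(8 + b)
Z(c) = 5312 (Z(c) = (48 + (-80)² + 14*(-80)) - 1*16 = (48 + 6400 - 1120) - 16 = 5328 - 16 = 5312)
(Z(p(12)) + 27232)*(41480 - 24903) = (5312 + 27232)*(41480 - 24903) = 32544*16577 = 539481888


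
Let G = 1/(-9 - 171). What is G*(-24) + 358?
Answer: 5372/15 ≈ 358.13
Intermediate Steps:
G = -1/180 (G = 1/(-180) = -1/180 ≈ -0.0055556)
G*(-24) + 358 = -1/180*(-24) + 358 = 2/15 + 358 = 5372/15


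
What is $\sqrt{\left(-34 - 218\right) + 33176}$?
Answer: $2 \sqrt{8231} \approx 181.45$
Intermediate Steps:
$\sqrt{\left(-34 - 218\right) + 33176} = \sqrt{-252 + 33176} = \sqrt{32924} = 2 \sqrt{8231}$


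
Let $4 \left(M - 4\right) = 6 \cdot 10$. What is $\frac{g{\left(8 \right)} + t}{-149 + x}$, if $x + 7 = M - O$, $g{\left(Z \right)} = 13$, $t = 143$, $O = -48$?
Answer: $- \frac{156}{89} \approx -1.7528$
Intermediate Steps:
$M = 19$ ($M = 4 + \frac{6 \cdot 10}{4} = 4 + \frac{1}{4} \cdot 60 = 4 + 15 = 19$)
$x = 60$ ($x = -7 + \left(19 - -48\right) = -7 + \left(19 + 48\right) = -7 + 67 = 60$)
$\frac{g{\left(8 \right)} + t}{-149 + x} = \frac{13 + 143}{-149 + 60} = \frac{156}{-89} = 156 \left(- \frac{1}{89}\right) = - \frac{156}{89}$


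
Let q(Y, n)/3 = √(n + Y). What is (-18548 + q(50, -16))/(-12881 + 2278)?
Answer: 18548/10603 - 3*√34/10603 ≈ 1.7477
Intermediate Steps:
q(Y, n) = 3*√(Y + n) (q(Y, n) = 3*√(n + Y) = 3*√(Y + n))
(-18548 + q(50, -16))/(-12881 + 2278) = (-18548 + 3*√(50 - 16))/(-12881 + 2278) = (-18548 + 3*√34)/(-10603) = (-18548 + 3*√34)*(-1/10603) = 18548/10603 - 3*√34/10603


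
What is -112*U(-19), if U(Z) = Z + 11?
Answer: 896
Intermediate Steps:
U(Z) = 11 + Z
-112*U(-19) = -112*(11 - 19) = -112*(-8) = 896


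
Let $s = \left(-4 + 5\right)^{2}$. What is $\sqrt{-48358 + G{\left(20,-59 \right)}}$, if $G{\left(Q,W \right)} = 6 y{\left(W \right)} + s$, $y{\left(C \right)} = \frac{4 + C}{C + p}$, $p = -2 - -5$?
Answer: $\frac{i \sqrt{9476817}}{14} \approx 219.89 i$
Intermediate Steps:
$s = 1$ ($s = 1^{2} = 1$)
$p = 3$ ($p = -2 + 5 = 3$)
$y{\left(C \right)} = \frac{4 + C}{3 + C}$ ($y{\left(C \right)} = \frac{4 + C}{C + 3} = \frac{4 + C}{3 + C}$)
$G{\left(Q,W \right)} = 1 + \frac{6 \left(4 + W\right)}{3 + W}$ ($G{\left(Q,W \right)} = 6 \frac{4 + W}{3 + W} + 1 = \frac{6 \left(4 + W\right)}{3 + W} + 1 = 1 + \frac{6 \left(4 + W\right)}{3 + W}$)
$\sqrt{-48358 + G{\left(20,-59 \right)}} = \sqrt{-48358 + \frac{27 + 7 \left(-59\right)}{3 - 59}} = \sqrt{-48358 + \frac{27 - 413}{-56}} = \sqrt{-48358 - - \frac{193}{28}} = \sqrt{-48358 + \frac{193}{28}} = \sqrt{- \frac{1353831}{28}} = \frac{i \sqrt{9476817}}{14}$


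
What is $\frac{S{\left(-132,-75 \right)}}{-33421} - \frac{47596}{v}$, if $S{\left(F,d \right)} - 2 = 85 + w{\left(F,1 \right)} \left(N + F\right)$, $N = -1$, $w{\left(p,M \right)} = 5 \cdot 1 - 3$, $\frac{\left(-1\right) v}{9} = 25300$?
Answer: $\frac{407866054}{1902490425} \approx 0.21439$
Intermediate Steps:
$v = -227700$ ($v = \left(-9\right) 25300 = -227700$)
$w{\left(p,M \right)} = 2$ ($w{\left(p,M \right)} = 5 - 3 = 2$)
$S{\left(F,d \right)} = 85 + 2 F$ ($S{\left(F,d \right)} = 2 + \left(85 + 2 \left(-1 + F\right)\right) = 2 + \left(85 + \left(-2 + 2 F\right)\right) = 2 + \left(83 + 2 F\right) = 85 + 2 F$)
$\frac{S{\left(-132,-75 \right)}}{-33421} - \frac{47596}{v} = \frac{85 + 2 \left(-132\right)}{-33421} - \frac{47596}{-227700} = \left(85 - 264\right) \left(- \frac{1}{33421}\right) - - \frac{11899}{56925} = \left(-179\right) \left(- \frac{1}{33421}\right) + \frac{11899}{56925} = \frac{179}{33421} + \frac{11899}{56925} = \frac{407866054}{1902490425}$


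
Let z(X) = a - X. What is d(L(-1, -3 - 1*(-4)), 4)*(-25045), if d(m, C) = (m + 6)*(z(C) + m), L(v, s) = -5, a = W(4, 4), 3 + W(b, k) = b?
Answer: 200360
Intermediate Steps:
W(b, k) = -3 + b
a = 1 (a = -3 + 4 = 1)
z(X) = 1 - X
d(m, C) = (6 + m)*(1 + m - C) (d(m, C) = (m + 6)*((1 - C) + m) = (6 + m)*(1 + m - C))
d(L(-1, -3 - 1*(-4)), 4)*(-25045) = (6 + (-5)² - 6*4 + 7*(-5) - 1*4*(-5))*(-25045) = (6 + 25 - 24 - 35 + 20)*(-25045) = -8*(-25045) = 200360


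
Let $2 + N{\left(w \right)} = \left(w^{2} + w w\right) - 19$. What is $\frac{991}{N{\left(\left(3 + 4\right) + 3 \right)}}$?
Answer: $\frac{991}{179} \approx 5.5363$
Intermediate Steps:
$N{\left(w \right)} = -21 + 2 w^{2}$ ($N{\left(w \right)} = -2 - \left(19 - w^{2} - w w\right) = -2 + \left(\left(w^{2} + w^{2}\right) - 19\right) = -2 + \left(2 w^{2} - 19\right) = -2 + \left(-19 + 2 w^{2}\right) = -21 + 2 w^{2}$)
$\frac{991}{N{\left(\left(3 + 4\right) + 3 \right)}} = \frac{991}{-21 + 2 \left(\left(3 + 4\right) + 3\right)^{2}} = \frac{991}{-21 + 2 \left(7 + 3\right)^{2}} = \frac{991}{-21 + 2 \cdot 10^{2}} = \frac{991}{-21 + 2 \cdot 100} = \frac{991}{-21 + 200} = \frac{991}{179}$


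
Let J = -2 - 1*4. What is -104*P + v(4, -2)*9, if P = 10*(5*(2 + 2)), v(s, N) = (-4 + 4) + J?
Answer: -20854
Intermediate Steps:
J = -6 (J = -2 - 4 = -6)
v(s, N) = -6 (v(s, N) = (-4 + 4) - 6 = 0 - 6 = -6)
P = 200 (P = 10*(5*4) = 10*20 = 200)
-104*P + v(4, -2)*9 = -104*200 - 6*9 = -20800 - 54 = -20854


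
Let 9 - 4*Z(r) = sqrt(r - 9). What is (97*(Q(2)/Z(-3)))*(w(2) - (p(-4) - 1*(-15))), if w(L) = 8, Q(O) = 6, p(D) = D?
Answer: -20952/31 - 4656*I*sqrt(3)/31 ≈ -675.87 - 260.14*I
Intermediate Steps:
Z(r) = 9/4 - sqrt(-9 + r)/4 (Z(r) = 9/4 - sqrt(r - 9)/4 = 9/4 - sqrt(-9 + r)/4)
(97*(Q(2)/Z(-3)))*(w(2) - (p(-4) - 1*(-15))) = (97*(6/(9/4 - sqrt(-9 - 3)/4)))*(8 - (-4 - 1*(-15))) = (97*(6/(9/4 - I*sqrt(3)/2)))*(8 - (-4 + 15)) = (97*(6/(9/4 - I*sqrt(3)/2)))*(8 - 1*11) = (97*(6/(9/4 - I*sqrt(3)/2)))*(8 - 11) = (582/(9/4 - I*sqrt(3)/2))*(-3) = -1746/(9/4 - I*sqrt(3)/2)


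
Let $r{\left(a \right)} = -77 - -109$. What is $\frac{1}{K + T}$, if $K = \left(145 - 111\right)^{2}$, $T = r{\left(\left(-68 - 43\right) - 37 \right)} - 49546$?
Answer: $- \frac{1}{48358} \approx -2.0679 \cdot 10^{-5}$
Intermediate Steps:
$r{\left(a \right)} = 32$ ($r{\left(a \right)} = -77 + 109 = 32$)
$T = -49514$ ($T = 32 - 49546 = -49514$)
$K = 1156$ ($K = 34^{2} = 1156$)
$\frac{1}{K + T} = \frac{1}{1156 - 49514} = \frac{1}{-48358} = - \frac{1}{48358}$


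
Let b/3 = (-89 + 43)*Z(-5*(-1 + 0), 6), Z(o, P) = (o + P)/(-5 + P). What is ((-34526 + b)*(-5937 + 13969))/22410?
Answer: -144752704/11205 ≈ -12919.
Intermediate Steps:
Z(o, P) = (P + o)/(-5 + P)
b = -1518 (b = 3*((-89 + 43)*((6 - 5*(-1 + 0))/(-5 + 6))) = 3*(-46*(6 - 5*(-1))/1) = 3*(-46*(6 + 5)) = 3*(-46*11) = 3*(-506) = -1518)
((-34526 + b)*(-5937 + 13969))/22410 = ((-34526 - 1518)*(-5937 + 13969))/22410 = -36044*8032*(1/22410) = -289505408*1/22410 = -144752704/11205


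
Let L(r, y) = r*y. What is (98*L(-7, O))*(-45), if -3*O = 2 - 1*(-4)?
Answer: -61740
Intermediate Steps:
O = -2 (O = -(2 - 1*(-4))/3 = -(2 + 4)/3 = -1/3*6 = -2)
(98*L(-7, O))*(-45) = (98*(-7*(-2)))*(-45) = (98*14)*(-45) = 1372*(-45) = -61740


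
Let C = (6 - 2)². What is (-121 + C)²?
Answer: 11025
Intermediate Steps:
C = 16 (C = 4² = 16)
(-121 + C)² = (-121 + 16)² = (-105)² = 11025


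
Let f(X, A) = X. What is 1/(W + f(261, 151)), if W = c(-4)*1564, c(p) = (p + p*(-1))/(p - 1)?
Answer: 1/261 ≈ 0.0038314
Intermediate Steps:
c(p) = 0 (c(p) = (p - p)/(-1 + p) = 0/(-1 + p) = 0)
W = 0 (W = 0*1564 = 0)
1/(W + f(261, 151)) = 1/(0 + 261) = 1/261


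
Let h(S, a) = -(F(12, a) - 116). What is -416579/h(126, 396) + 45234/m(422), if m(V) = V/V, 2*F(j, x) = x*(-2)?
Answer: 22743229/512 ≈ 44420.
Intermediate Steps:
F(j, x) = -x (F(j, x) = (x*(-2))/2 = (-2*x)/2 = -x)
h(S, a) = 116 + a (h(S, a) = -(-a - 116) = -(-116 - a) = 116 + a)
m(V) = 1
-416579/h(126, 396) + 45234/m(422) = -416579/(116 + 396) + 45234/1 = -416579/512 + 45234*1 = -416579*1/512 + 45234 = -416579/512 + 45234 = 22743229/512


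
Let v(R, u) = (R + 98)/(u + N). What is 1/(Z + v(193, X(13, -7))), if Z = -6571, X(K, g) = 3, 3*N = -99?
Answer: -10/65807 ≈ -0.00015196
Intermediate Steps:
N = -33 (N = (⅓)*(-99) = -33)
v(R, u) = (98 + R)/(-33 + u) (v(R, u) = (R + 98)/(u - 33) = (98 + R)/(-33 + u))
1/(Z + v(193, X(13, -7))) = 1/(-6571 + (98 + 193)/(-33 + 3)) = 1/(-6571 + 291/(-30)) = 1/(-6571 - 1/30*291) = 1/(-6571 - 97/10) = 1/(-65807/10) = -10/65807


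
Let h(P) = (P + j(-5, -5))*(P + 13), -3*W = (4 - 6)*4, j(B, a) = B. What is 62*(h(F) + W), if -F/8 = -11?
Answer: 1559734/3 ≈ 5.1991e+5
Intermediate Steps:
F = 88 (F = -8*(-11) = 88)
W = 8/3 (W = -(4 - 6)*4/3 = -(-2)*4/3 = -⅓*(-8) = 8/3 ≈ 2.6667)
h(P) = (-5 + P)*(13 + P) (h(P) = (P - 5)*(P + 13) = (-5 + P)*(13 + P))
62*(h(F) + W) = 62*((-65 + 88² + 8*88) + 8/3) = 62*((-65 + 7744 + 704) + 8/3) = 62*(8383 + 8/3) = 62*(25157/3) = 1559734/3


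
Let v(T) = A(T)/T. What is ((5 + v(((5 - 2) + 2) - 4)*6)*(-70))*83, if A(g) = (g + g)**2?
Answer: -168490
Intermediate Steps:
A(g) = 4*g**2 (A(g) = (2*g)**2 = 4*g**2)
v(T) = 4*T (v(T) = (4*T**2)/T = 4*T)
((5 + v(((5 - 2) + 2) - 4)*6)*(-70))*83 = ((5 + (4*(((5 - 2) + 2) - 4))*6)*(-70))*83 = ((5 + (4*((3 + 2) - 4))*6)*(-70))*83 = ((5 + (4*(5 - 4))*6)*(-70))*83 = ((5 + (4*1)*6)*(-70))*83 = ((5 + 4*6)*(-70))*83 = ((5 + 24)*(-70))*83 = (29*(-70))*83 = -2030*83 = -168490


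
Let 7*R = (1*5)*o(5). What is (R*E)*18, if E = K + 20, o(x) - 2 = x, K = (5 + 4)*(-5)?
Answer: -2250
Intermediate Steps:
K = -45 (K = 9*(-5) = -45)
o(x) = 2 + x
E = -25 (E = -45 + 20 = -25)
R = 5 (R = ((1*5)*(2 + 5))/7 = (5*7)/7 = (⅐)*35 = 5)
(R*E)*18 = (5*(-25))*18 = -125*18 = -2250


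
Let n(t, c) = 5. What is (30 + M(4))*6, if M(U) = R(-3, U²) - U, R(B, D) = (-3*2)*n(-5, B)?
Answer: -24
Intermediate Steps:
R(B, D) = -30 (R(B, D) = -3*2*5 = -6*5 = -30)
M(U) = -30 - U
(30 + M(4))*6 = (30 + (-30 - 1*4))*6 = (30 + (-30 - 4))*6 = (30 - 34)*6 = -4*6 = -24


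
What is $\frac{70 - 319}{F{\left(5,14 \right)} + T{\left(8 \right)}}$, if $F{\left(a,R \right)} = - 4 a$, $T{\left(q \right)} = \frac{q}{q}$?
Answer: $\frac{249}{19} \approx 13.105$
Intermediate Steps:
$T{\left(q \right)} = 1$
$\frac{70 - 319}{F{\left(5,14 \right)} + T{\left(8 \right)}} = \frac{70 - 319}{\left(-4\right) 5 + 1} = - \frac{249}{-20 + 1} = - \frac{249}{-19} = \left(-249\right) \left(- \frac{1}{19}\right) = \frac{249}{19}$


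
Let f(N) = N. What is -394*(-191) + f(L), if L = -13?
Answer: 75241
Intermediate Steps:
-394*(-191) + f(L) = -394*(-191) - 13 = 75254 - 13 = 75241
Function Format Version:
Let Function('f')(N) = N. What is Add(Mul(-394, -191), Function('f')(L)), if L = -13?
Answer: 75241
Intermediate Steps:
Add(Mul(-394, -191), Function('f')(L)) = Add(Mul(-394, -191), -13) = Add(75254, -13) = 75241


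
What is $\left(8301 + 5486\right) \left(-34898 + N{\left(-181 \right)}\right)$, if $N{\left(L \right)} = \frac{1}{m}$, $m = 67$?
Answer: $- \frac{32236280855}{67} \approx -4.8114 \cdot 10^{8}$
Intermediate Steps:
$N{\left(L \right)} = \frac{1}{67}$
$\left(8301 + 5486\right) \left(-34898 + N{\left(-181 \right)}\right) = \left(8301 + 5486\right) \left(-34898 + \frac{1}{67}\right) = 13787 \left(- \frac{2338165}{67}\right) = - \frac{32236280855}{67}$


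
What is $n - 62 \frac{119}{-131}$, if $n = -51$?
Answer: $\frac{697}{131} \approx 5.3206$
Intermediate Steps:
$n - 62 \frac{119}{-131} = -51 - 62 \frac{119}{-131} = -51 - 62 \cdot 119 \left(- \frac{1}{131}\right) = -51 - - \frac{7378}{131} = -51 + \frac{7378}{131} = \frac{697}{131}$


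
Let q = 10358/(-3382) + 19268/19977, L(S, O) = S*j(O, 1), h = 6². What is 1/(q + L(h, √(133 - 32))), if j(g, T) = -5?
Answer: -33781107/6151477955 ≈ -0.0054915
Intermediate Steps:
h = 36
L(S, O) = -5*S (L(S, O) = S*(-5) = -5*S)
q = -70878695/33781107 (q = 10358*(-1/3382) + 19268*(1/19977) = -5179/1691 + 19268/19977 = -70878695/33781107 ≈ -2.0982)
1/(q + L(h, √(133 - 32))) = 1/(-70878695/33781107 - 5*36) = 1/(-70878695/33781107 - 180) = 1/(-6151477955/33781107) = -33781107/6151477955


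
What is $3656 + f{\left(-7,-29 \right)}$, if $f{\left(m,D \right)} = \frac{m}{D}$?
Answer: $\frac{106031}{29} \approx 3656.2$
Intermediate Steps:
$3656 + f{\left(-7,-29 \right)} = 3656 - \frac{7}{-29} = 3656 - - \frac{7}{29} = 3656 + \frac{7}{29} = \frac{106031}{29}$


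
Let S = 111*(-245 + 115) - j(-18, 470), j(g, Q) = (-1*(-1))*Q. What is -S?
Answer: 14900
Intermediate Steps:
j(g, Q) = Q (j(g, Q) = 1*Q = Q)
S = -14900 (S = 111*(-245 + 115) - 1*470 = 111*(-130) - 470 = -14430 - 470 = -14900)
-S = -1*(-14900) = 14900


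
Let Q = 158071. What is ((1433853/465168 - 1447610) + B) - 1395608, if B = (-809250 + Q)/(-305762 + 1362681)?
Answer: -465950803104747207/163881632464 ≈ -2.8432e+6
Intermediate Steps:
B = -651179/1056919 (B = (-809250 + 158071)/(-305762 + 1362681) = -651179/1056919 ≈ -0.61611)
((1433853/465168 - 1447610) + B) - 1395608 = ((1433853/465168 - 1447610) - 651179/1056919) - 1395608 = ((1433853*(1/465168) - 1447610) - 651179/1056919) - 1395608 = ((477951/155056 - 1447610) - 651179/1056919) - 1395608 = (-224460138209/155056 - 651179/1056919) - 1395608 = -237236285784929095/163881632464 - 1395608 = -465950803104747207/163881632464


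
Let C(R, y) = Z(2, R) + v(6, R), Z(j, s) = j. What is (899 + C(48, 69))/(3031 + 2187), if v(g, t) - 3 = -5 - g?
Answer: 893/5218 ≈ 0.17114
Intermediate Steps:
v(g, t) = -2 - g (v(g, t) = 3 + (-5 - g) = -2 - g)
C(R, y) = -6 (C(R, y) = 2 + (-2 - 1*6) = 2 + (-2 - 6) = 2 - 8 = -6)
(899 + C(48, 69))/(3031 + 2187) = (899 - 6)/(3031 + 2187) = 893/5218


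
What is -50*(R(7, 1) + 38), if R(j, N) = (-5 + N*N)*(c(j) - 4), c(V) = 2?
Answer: -2300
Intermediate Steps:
R(j, N) = 10 - 2*N² (R(j, N) = (-5 + N*N)*(2 - 4) = (-5 + N²)*(-2) = 10 - 2*N²)
-50*(R(7, 1) + 38) = -50*((10 - 2*1²) + 38) = -50*((10 - 2*1) + 38) = -50*((10 - 2) + 38) = -50*(8 + 38) = -50*46 = -2300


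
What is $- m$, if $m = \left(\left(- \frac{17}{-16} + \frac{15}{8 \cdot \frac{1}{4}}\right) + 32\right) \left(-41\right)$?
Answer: $\frac{26609}{16} \approx 1663.1$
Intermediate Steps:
$m = - \frac{26609}{16}$ ($m = \left(\left(\left(-17\right) \left(- \frac{1}{16}\right) + \frac{15}{8 \cdot \frac{1}{4}}\right) + 32\right) \left(-41\right) = \left(\left(\frac{17}{16} + \frac{15}{2}\right) + 32\right) \left(-41\right) = \left(\frac{137}{16} + 32\right) \left(-41\right) = \frac{649}{16} \left(-41\right) = - \frac{26609}{16} \approx -1663.1$)
$- m = \left(-1\right) \left(- \frac{26609}{16}\right) = \frac{26609}{16}$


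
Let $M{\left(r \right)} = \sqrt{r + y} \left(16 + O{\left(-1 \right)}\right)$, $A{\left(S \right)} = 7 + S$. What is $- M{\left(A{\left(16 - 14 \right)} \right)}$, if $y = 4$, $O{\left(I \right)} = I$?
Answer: $- 15 \sqrt{13} \approx -54.083$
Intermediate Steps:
$M{\left(r \right)} = 15 \sqrt{4 + r}$ ($M{\left(r \right)} = \sqrt{r + 4} \left(16 - 1\right) = \sqrt{4 + r} 15 = 15 \sqrt{4 + r}$)
$- M{\left(A{\left(16 - 14 \right)} \right)} = - 15 \sqrt{4 + \left(7 + \left(16 - 14\right)\right)} = - 15 \sqrt{4 + \left(7 + 2\right)} = - 15 \sqrt{4 + 9} = - 15 \sqrt{13}$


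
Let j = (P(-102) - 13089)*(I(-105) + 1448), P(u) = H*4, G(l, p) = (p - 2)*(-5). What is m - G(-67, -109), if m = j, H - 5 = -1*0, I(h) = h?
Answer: -17552222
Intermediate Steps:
G(l, p) = 10 - 5*p (G(l, p) = (-2 + p)*(-5) = 10 - 5*p)
H = 5 (H = 5 - 1*0 = 5 + 0 = 5)
P(u) = 20 (P(u) = 5*4 = 20)
j = -17551667 (j = (20 - 13089)*(-105 + 1448) = -13069*1343 = -17551667)
m = -17551667
m - G(-67, -109) = -17551667 - (10 - 5*(-109)) = -17551667 - (10 + 545) = -17551667 - 1*555 = -17551667 - 555 = -17552222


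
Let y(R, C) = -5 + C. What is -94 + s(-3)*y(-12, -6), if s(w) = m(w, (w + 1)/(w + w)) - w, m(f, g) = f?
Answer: -94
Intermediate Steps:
s(w) = 0 (s(w) = w - w = 0)
-94 + s(-3)*y(-12, -6) = -94 + 0*(-5 - 6) = -94 + 0*(-11) = -94 + 0 = -94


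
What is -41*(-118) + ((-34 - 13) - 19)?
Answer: 4772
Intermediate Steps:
-41*(-118) + ((-34 - 13) - 19) = 4838 + (-47 - 19) = 4838 - 66 = 4772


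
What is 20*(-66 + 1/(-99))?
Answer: -130700/99 ≈ -1320.2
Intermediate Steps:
20*(-66 + 1/(-99)) = 20*(-66 - 1/99) = 20*(-6535/99) = -130700/99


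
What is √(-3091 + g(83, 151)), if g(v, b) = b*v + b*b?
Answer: √32243 ≈ 179.56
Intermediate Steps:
g(v, b) = b² + b*v (g(v, b) = b*v + b² = b² + b*v)
√(-3091 + g(83, 151)) = √(-3091 + 151*(151 + 83)) = √(-3091 + 151*234) = √(-3091 + 35334) = √32243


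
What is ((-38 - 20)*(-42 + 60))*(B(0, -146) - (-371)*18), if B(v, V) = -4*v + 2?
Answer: -6973920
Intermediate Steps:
B(v, V) = 2 - 4*v
((-38 - 20)*(-42 + 60))*(B(0, -146) - (-371)*18) = ((-38 - 20)*(-42 + 60))*((2 - 4*0) - (-371)*18) = (-58*18)*((2 + 0) - 1*(-6678)) = -1044*(2 + 6678) = -1044*6680 = -6973920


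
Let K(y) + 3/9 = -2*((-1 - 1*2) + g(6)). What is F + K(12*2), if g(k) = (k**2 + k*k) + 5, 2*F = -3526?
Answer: -5734/3 ≈ -1911.3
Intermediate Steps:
F = -1763 (F = (1/2)*(-3526) = -1763)
g(k) = 5 + 2*k**2 (g(k) = (k**2 + k**2) + 5 = 2*k**2 + 5 = 5 + 2*k**2)
K(y) = -445/3 (K(y) = -1/3 - 2*((-1 - 1*2) + (5 + 2*6**2)) = -1/3 - 2*((-1 - 2) + (5 + 2*36)) = -1/3 - 2*(-3 + (5 + 72)) = -1/3 - 2*(-3 + 77) = -1/3 - 2*74 = -1/3 - 148 = -445/3)
F + K(12*2) = -1763 - 445/3 = -5734/3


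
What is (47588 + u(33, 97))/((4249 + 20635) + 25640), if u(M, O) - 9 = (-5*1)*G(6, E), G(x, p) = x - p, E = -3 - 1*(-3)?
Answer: 47567/50524 ≈ 0.94147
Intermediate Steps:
E = 0 (E = -3 + 3 = 0)
u(M, O) = -21 (u(M, O) = 9 + (-5*1)*(6 - 1*0) = 9 - 5*(6 + 0) = 9 - 5*6 = 9 - 30 = -21)
(47588 + u(33, 97))/((4249 + 20635) + 25640) = (47588 - 21)/((4249 + 20635) + 25640) = 47567/(24884 + 25640) = 47567/50524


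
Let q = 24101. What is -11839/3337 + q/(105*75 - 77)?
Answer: -1699355/3717418 ≈ -0.45713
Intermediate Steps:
-11839/3337 + q/(105*75 - 77) = -11839/3337 + 24101/(105*75 - 77) = -11839*1/3337 + 24101/(7875 - 77) = -11839/3337 + 24101/7798 = -11839/3337 + 24101*(1/7798) = -11839/3337 + 3443/1114 = -1699355/3717418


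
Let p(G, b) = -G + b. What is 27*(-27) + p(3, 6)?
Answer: -726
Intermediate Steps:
p(G, b) = b - G
27*(-27) + p(3, 6) = 27*(-27) + (6 - 1*3) = -729 + (6 - 3) = -729 + 3 = -726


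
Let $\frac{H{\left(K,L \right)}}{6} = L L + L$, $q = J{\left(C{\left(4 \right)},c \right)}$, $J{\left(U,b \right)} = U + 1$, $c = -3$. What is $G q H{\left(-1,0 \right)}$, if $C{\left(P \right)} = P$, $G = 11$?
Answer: $0$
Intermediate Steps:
$J{\left(U,b \right)} = 1 + U$
$q = 5$ ($q = 1 + 4 = 5$)
$H{\left(K,L \right)} = 6 L + 6 L^{2}$ ($H{\left(K,L \right)} = 6 \left(L L + L\right) = 6 \left(L^{2} + L\right) = 6 \left(L + L^{2}\right) = 6 L + 6 L^{2}$)
$G q H{\left(-1,0 \right)} = 11 \cdot 5 \cdot 6 \cdot 0 \left(1 + 0\right) = 55 \cdot 6 \cdot 0 \cdot 1 = 55 \cdot 0 = 0$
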